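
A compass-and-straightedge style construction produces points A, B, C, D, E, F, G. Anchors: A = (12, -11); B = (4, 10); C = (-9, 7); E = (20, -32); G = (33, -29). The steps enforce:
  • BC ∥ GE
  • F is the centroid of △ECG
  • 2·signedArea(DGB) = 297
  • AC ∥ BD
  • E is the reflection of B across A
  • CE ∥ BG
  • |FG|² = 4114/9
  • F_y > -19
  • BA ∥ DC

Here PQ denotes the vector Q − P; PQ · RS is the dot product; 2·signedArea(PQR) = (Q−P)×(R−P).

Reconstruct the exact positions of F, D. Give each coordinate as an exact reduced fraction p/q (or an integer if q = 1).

1. F_x = 44/3  [F is the centroid of △ECG]
2. F_y = -18  [F is the centroid of △ECG]
   → F = (44/3, -18)
3. D_x = -17  [BA ∥ DC ∩ AC ∥ BD]
4. D_y = 28  [BA ∥ DC ∩ AC ∥ BD]
   → D = (-17, 28)

D = (-17, 28)
F = (44/3, -18)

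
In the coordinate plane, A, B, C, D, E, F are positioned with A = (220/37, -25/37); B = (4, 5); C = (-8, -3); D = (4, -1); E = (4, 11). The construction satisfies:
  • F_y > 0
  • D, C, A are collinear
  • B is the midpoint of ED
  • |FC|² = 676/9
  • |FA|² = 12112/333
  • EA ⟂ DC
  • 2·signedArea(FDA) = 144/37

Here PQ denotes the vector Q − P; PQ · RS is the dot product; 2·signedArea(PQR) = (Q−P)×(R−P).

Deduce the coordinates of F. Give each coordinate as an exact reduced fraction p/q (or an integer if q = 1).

1. F_x = 0  [line -12/37·x + 72/37·y + -24/37 = 0 ∩ |FC|² = 676/9]
2. F_y = 1/3  [line -12/37·x + 72/37·y + -24/37 = 0 ∩ |FC|² = 676/9]
   → F = (0, 1/3)

F = (0, 1/3)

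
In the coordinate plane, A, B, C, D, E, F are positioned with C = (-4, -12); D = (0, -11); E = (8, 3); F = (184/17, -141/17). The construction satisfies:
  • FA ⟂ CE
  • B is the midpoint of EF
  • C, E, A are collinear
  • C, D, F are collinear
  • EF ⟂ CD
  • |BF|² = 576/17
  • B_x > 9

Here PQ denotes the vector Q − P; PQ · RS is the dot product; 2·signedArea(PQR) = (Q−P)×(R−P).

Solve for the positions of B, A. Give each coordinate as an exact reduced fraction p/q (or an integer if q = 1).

A = (2504/697, -1749/697)
B = (160/17, -45/17)

1. B_x = 160/17  [B is the midpoint of EF]
2. B_y = -45/17  [B is the midpoint of EF]
   → B = (160/17, -45/17)
3. A_x = 2504/697  [C, E, A are collinear ∩ FA ⟂ CE]
4. A_y = -1749/697  [C, E, A are collinear ∩ FA ⟂ CE]
   → A = (2504/697, -1749/697)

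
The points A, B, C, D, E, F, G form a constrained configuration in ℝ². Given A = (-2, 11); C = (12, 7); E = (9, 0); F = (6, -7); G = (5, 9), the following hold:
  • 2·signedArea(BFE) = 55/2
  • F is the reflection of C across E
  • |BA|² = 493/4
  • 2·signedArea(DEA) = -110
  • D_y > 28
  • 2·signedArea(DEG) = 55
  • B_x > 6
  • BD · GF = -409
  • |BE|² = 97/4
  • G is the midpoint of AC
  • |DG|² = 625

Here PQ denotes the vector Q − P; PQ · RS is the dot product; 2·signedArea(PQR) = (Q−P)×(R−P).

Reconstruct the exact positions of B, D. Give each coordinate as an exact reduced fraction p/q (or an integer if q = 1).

1. B_x = 7  [line -7·x + 3·y + 71/2 = 0 ∩ |BE|² = 97/4]
2. B_y = 9/2  [line -7·x + 3·y + 71/2 = 0 ∩ |BE|² = 97/4]
   → B = (7, 9/2)
3. D_x = -10  [2·signedArea(DEA) = -110 ∩ 2·signedArea(DEG) = 55]
4. D_y = 29  [2·signedArea(DEA) = -110 ∩ 2·signedArea(DEG) = 55]
   → D = (-10, 29)

B = (7, 9/2)
D = (-10, 29)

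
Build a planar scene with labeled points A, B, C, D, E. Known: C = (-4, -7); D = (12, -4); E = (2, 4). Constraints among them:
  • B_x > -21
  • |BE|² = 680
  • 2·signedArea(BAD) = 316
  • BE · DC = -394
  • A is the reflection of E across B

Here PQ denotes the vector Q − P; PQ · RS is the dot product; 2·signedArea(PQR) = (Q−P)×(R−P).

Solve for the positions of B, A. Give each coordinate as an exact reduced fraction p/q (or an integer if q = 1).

1. B_x = -20  [line 16·x + 3·y + 350 = 0 ∩ |BE|² = 680]
2. B_y = -10  [line 16·x + 3·y + 350 = 0 ∩ |BE|² = 680]
   → B = (-20, -10)
3. A_x = -42  [2·signedArea(BAD) = 316 ∩ A is the reflection of E across B]
4. A_y = -24  [2·signedArea(BAD) = 316 ∩ A is the reflection of E across B]
   → A = (-42, -24)

A = (-42, -24)
B = (-20, -10)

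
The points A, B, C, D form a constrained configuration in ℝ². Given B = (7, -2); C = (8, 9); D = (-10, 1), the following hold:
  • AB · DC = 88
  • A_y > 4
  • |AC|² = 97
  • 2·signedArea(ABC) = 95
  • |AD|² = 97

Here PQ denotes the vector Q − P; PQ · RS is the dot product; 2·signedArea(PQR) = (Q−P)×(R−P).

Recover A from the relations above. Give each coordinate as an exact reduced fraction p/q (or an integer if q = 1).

1. A_x = -1  [AB · DC = 88 ∩ 2·signedArea(ABC) = 95]
2. A_y = 5  [AB · DC = 88 ∩ 2·signedArea(ABC) = 95]
   → A = (-1, 5)

A = (-1, 5)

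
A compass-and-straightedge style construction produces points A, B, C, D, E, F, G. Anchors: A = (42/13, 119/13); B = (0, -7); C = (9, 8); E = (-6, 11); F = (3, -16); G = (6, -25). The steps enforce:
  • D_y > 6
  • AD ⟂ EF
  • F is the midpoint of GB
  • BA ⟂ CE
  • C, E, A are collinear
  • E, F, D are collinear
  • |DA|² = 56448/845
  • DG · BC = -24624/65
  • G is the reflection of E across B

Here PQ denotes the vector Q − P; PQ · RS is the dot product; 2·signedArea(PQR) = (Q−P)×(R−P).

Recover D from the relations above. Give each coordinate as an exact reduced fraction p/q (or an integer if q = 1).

D = (-294/65, 427/65)

1. D_x = -294/65  [E, F, D are collinear ∩ AD ⟂ EF]
2. D_y = 427/65  [E, F, D are collinear ∩ AD ⟂ EF]
   → D = (-294/65, 427/65)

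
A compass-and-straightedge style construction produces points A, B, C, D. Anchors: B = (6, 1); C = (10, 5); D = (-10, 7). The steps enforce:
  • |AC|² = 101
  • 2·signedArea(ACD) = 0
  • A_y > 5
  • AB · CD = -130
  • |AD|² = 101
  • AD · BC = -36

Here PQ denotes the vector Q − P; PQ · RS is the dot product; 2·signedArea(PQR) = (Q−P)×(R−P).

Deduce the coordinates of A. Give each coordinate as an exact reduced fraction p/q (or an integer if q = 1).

1. A_x = 0  [2·signedArea(ACD) = 0 ∩ AD · BC = -36]
2. A_y = 6  [2·signedArea(ACD) = 0 ∩ AD · BC = -36]
   → A = (0, 6)

A = (0, 6)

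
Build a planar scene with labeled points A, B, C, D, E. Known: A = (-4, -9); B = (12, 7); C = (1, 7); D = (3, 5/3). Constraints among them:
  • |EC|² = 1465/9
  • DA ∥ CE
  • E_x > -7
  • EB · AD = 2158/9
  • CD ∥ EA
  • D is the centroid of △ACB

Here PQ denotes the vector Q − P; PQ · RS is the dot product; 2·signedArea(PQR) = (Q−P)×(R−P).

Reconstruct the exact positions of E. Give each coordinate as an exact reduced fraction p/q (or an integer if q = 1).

E = (-6, -11/3)

1. E_x = -6  [CD ∥ EA ∩ DA ∥ CE]
2. E_y = -11/3  [CD ∥ EA ∩ DA ∥ CE]
   → E = (-6, -11/3)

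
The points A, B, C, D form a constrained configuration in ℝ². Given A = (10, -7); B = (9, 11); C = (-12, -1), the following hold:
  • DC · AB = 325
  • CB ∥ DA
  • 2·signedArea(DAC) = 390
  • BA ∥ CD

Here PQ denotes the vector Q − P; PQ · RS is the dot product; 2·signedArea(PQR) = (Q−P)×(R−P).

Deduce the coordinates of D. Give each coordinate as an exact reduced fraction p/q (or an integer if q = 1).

1. D_x = -11  [CB ∥ DA ∩ BA ∥ CD]
2. D_y = -19  [CB ∥ DA ∩ BA ∥ CD]
   → D = (-11, -19)

D = (-11, -19)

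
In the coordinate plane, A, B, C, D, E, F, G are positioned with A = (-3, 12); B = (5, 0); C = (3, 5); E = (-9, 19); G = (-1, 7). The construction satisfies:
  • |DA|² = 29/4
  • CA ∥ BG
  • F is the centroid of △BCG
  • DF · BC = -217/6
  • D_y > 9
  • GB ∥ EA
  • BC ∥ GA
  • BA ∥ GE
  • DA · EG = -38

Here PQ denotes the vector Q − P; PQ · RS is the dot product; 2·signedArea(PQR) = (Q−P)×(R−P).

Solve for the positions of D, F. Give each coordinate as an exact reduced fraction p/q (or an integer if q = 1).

1. F_x = 7/3  [F is the centroid of △BCG]
2. F_y = 4  [F is the centroid of △BCG]
   → F = (7/3, 4)
3. D_x = -2  [DA · EG = -38 ∩ DF · BC = -217/6]
4. D_y = 19/2  [DA · EG = -38 ∩ DF · BC = -217/6]
   → D = (-2, 19/2)

D = (-2, 19/2)
F = (7/3, 4)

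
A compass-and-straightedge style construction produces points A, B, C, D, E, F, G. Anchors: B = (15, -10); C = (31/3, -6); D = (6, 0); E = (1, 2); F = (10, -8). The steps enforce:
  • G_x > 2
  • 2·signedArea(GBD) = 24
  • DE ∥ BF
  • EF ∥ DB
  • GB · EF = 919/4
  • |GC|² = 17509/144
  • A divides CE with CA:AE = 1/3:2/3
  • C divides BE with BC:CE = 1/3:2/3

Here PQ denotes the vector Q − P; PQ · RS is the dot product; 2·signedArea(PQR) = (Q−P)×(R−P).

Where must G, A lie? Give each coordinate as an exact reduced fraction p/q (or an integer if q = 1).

A = (65/9, -10/3)
G = (9/4, 3/2)

1. G_x = 9/4  [GB · EF = 919/4 ∩ 2·signedArea(GBD) = 24]
2. G_y = 3/2  [GB · EF = 919/4 ∩ 2·signedArea(GBD) = 24]
   → G = (9/4, 3/2)
3. A_x = 65/9  [A divides CE with CA:AE = 1/3:2/3]
4. A_y = -10/3  [A divides CE with CA:AE = 1/3:2/3]
   → A = (65/9, -10/3)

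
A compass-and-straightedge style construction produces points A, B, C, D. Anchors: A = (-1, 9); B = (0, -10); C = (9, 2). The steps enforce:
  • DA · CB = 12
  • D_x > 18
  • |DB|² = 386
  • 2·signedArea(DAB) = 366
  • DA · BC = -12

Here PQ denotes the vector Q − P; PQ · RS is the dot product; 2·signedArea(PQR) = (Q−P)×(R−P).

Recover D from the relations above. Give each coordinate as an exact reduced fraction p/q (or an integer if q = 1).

D = (19, -5)

1. D_x = 19  [DA · BC = -12 ∩ 2·signedArea(DAB) = 366]
2. D_y = -5  [DA · BC = -12 ∩ 2·signedArea(DAB) = 366]
   → D = (19, -5)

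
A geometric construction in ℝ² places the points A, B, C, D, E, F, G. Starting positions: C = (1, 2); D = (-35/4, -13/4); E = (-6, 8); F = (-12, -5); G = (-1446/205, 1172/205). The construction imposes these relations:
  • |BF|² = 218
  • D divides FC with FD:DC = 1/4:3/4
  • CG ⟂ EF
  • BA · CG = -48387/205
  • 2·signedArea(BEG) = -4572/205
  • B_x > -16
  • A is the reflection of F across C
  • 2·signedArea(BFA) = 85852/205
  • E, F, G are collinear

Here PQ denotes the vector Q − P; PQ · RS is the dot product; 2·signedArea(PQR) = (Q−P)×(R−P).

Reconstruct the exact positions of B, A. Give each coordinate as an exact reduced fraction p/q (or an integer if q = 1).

A = (14, 9)
B = (-3097/205, 1934/205)

1. B_x = -3097/205  [line 468/205·x + -216/205·y + 9108/205 = 0 ∩ |BF|² = 218]
2. B_y = 1934/205  [line 468/205·x + -216/205·y + 9108/205 = 0 ∩ |BF|² = 218]
   → B = (-3097/205, 1934/205)
3. A_x = 14  [A is the reflection of F across C]
4. A_y = 9  [A is the reflection of F across C]
   → A = (14, 9)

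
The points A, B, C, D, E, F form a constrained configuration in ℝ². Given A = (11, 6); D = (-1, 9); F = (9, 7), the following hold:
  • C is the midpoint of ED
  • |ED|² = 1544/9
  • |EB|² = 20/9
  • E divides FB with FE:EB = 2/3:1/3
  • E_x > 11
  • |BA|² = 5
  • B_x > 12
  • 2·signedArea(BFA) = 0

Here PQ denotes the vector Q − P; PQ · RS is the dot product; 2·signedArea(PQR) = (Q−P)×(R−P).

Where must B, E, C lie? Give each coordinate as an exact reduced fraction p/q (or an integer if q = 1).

B = (13, 5)
C = (16/3, 22/3)
E = (35/3, 17/3)

1. B_x = 13  [line 1·x + 2·y + -23 = 0 ∩ |BA|² = 5]
2. B_y = 5  [line 1·x + 2·y + -23 = 0 ∩ |BA|² = 5]
   → B = (13, 5)
3. E_x = 35/3  [E divides FB with FE:EB = 2/3:1/3]
4. E_y = 17/3  [E divides FB with FE:EB = 2/3:1/3]
   → E = (35/3, 17/3)
5. C_x = 16/3  [C is the midpoint of ED]
6. C_y = 22/3  [C is the midpoint of ED]
   → C = (16/3, 22/3)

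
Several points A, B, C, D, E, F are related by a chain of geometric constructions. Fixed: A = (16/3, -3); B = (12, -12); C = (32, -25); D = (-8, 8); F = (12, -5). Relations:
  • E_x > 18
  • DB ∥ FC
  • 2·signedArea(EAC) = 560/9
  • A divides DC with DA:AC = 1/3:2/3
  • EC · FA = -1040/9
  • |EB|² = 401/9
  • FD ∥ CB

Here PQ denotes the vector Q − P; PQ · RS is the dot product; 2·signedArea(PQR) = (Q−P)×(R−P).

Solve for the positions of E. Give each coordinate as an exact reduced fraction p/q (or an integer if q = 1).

1. E_x = 56/3  [2·signedArea(EAC) = 560/9 ∩ EC · FA = -1040/9]
2. E_y = -35/3  [2·signedArea(EAC) = 560/9 ∩ EC · FA = -1040/9]
   → E = (56/3, -35/3)

E = (56/3, -35/3)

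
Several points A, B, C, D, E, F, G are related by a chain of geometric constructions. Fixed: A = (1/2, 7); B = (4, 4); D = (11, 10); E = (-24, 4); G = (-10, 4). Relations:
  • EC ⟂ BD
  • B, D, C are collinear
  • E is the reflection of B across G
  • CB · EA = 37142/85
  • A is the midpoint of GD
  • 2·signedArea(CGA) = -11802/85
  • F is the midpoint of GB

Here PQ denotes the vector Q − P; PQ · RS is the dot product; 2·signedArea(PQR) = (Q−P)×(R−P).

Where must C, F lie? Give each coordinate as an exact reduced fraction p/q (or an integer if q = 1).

C = (-1032/85, -836/85)
F = (-3, 4)

1. C_x = -1032/85  [B, D, C are collinear ∩ EC ⟂ BD]
2. C_y = -836/85  [B, D, C are collinear ∩ EC ⟂ BD]
   → C = (-1032/85, -836/85)
3. F_x = -3  [F is the midpoint of GB]
4. F_y = 4  [F is the midpoint of GB]
   → F = (-3, 4)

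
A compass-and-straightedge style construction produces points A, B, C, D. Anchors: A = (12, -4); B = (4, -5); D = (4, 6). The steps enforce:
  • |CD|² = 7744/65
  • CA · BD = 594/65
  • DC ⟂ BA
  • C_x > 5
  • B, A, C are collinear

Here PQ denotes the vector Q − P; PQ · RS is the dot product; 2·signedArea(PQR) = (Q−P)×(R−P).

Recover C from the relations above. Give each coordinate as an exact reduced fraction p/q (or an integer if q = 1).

1. C_x = 348/65  [B, A, C are collinear ∩ DC ⟂ BA]
2. C_y = -314/65  [B, A, C are collinear ∩ DC ⟂ BA]
   → C = (348/65, -314/65)

C = (348/65, -314/65)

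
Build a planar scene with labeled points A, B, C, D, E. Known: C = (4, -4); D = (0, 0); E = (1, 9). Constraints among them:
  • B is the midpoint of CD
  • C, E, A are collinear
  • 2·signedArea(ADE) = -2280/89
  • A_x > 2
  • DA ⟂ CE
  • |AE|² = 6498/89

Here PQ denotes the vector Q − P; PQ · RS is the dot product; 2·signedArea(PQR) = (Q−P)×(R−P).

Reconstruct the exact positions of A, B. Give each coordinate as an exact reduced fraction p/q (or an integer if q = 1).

1. A_x = 260/89  [C, E, A are collinear ∩ DA ⟂ CE]
2. A_y = 60/89  [C, E, A are collinear ∩ DA ⟂ CE]
   → A = (260/89, 60/89)
3. B_x = 2  [B is the midpoint of CD]
4. B_y = -2  [B is the midpoint of CD]
   → B = (2, -2)

A = (260/89, 60/89)
B = (2, -2)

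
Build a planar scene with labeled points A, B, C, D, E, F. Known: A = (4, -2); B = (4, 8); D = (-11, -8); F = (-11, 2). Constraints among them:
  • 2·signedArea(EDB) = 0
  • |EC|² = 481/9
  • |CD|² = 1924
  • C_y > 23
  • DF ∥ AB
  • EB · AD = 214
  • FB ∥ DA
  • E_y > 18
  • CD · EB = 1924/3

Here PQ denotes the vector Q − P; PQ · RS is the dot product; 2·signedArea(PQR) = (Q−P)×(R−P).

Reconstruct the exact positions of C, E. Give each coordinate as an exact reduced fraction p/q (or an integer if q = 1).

C = (19, 24)
E = (14, 56/3)

1. E_x = 14  [2·signedArea(EDB) = 0 ∩ EB · AD = 214]
2. E_y = 56/3  [2·signedArea(EDB) = 0 ∩ EB · AD = 214]
   → E = (14, 56/3)
3. C_x = 19  [line 10·x + 32/3·y + -446 = 0 ∩ |CD|² = 1924]
4. C_y = 24  [line 10·x + 32/3·y + -446 = 0 ∩ |CD|² = 1924]
   → C = (19, 24)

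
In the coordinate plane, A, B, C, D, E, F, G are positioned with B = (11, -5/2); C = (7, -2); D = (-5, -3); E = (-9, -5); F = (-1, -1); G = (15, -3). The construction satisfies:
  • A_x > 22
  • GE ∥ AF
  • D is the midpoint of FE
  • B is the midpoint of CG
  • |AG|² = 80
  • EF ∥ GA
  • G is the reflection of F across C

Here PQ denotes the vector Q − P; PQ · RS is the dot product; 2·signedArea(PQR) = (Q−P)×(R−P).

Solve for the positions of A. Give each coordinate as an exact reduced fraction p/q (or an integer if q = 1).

1. A_x = 23  [GE ∥ AF ∩ EF ∥ GA]
2. A_y = 1  [GE ∥ AF ∩ EF ∥ GA]
   → A = (23, 1)

A = (23, 1)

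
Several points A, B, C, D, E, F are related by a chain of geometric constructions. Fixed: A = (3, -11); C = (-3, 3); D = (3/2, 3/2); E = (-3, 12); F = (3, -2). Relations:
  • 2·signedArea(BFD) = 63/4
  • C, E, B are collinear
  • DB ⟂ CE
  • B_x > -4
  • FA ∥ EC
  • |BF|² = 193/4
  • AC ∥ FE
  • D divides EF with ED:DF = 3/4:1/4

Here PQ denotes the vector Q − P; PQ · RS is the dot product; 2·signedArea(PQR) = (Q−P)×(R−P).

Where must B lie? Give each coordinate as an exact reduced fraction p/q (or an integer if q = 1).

B = (-3, 3/2)

1. B_x = -3  [C, E, B are collinear ∩ DB ⟂ CE]
2. B_y = 3/2  [C, E, B are collinear ∩ DB ⟂ CE]
   → B = (-3, 3/2)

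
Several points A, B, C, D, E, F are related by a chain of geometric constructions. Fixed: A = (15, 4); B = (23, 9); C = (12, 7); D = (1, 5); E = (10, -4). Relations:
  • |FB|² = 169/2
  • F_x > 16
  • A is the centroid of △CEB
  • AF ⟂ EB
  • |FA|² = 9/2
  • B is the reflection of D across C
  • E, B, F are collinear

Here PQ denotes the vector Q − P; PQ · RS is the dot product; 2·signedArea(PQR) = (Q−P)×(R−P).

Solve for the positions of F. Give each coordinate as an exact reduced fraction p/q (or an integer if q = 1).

F = (33/2, 5/2)

1. F_x = 33/2  [E, B, F are collinear ∩ AF ⟂ EB]
2. F_y = 5/2  [E, B, F are collinear ∩ AF ⟂ EB]
   → F = (33/2, 5/2)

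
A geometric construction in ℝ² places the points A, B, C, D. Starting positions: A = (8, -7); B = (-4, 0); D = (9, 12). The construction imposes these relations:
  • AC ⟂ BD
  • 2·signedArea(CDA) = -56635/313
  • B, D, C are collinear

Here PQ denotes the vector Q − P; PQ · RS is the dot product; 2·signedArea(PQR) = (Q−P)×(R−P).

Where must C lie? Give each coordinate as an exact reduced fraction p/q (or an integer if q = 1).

1. C_x = -316/313  [B, D, C are collinear ∩ AC ⟂ BD]
2. C_y = 864/313  [B, D, C are collinear ∩ AC ⟂ BD]
   → C = (-316/313, 864/313)

C = (-316/313, 864/313)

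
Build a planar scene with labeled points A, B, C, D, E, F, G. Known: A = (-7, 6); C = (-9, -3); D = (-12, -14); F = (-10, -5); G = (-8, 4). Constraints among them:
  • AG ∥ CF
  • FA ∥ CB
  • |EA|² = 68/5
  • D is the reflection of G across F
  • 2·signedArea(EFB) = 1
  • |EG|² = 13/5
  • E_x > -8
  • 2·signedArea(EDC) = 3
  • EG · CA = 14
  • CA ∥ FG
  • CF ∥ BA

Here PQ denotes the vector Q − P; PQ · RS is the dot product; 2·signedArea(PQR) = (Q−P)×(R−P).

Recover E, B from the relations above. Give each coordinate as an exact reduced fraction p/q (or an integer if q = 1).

B = (-6, 8)
E = (-39/5, 12/5)

1. E_x = -39/5  [2·signedArea(EDC) = 3 ∩ EG · CA = 14]
2. E_y = 12/5  [2·signedArea(EDC) = 3 ∩ EG · CA = 14]
   → E = (-39/5, 12/5)
3. B_x = -6  [CF ∥ BA ∩ FA ∥ CB]
4. B_y = 8  [CF ∥ BA ∩ FA ∥ CB]
   → B = (-6, 8)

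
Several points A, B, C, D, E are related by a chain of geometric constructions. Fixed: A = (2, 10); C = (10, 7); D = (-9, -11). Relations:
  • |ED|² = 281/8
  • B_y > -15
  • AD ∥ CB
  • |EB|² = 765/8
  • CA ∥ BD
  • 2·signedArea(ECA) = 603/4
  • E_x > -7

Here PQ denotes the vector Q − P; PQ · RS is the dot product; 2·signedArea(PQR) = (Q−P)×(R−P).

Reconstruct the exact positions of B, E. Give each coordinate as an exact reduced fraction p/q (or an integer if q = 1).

1. B_x = -1  [CA ∥ BD ∩ AD ∥ CB]
2. B_y = -14  [CA ∥ BD ∩ AD ∥ CB]
   → B = (-1, -14)
3. E_x = -25/4  [line -3·x + -8·y + -259/4 = 0 ∩ |ED|² = 281/8]
4. E_y = -23/4  [line -3·x + -8·y + -259/4 = 0 ∩ |ED|² = 281/8]
   → E = (-25/4, -23/4)

B = (-1, -14)
E = (-25/4, -23/4)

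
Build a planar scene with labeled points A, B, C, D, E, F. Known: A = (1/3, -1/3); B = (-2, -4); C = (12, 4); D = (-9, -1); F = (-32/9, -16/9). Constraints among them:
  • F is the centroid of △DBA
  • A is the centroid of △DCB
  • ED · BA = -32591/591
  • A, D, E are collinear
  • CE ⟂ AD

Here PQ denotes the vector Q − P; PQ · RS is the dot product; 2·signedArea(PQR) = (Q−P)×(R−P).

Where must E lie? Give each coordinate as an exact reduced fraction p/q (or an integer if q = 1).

E = (2413/197, 102/197)

1. E_x = 2413/197  [A, D, E are collinear ∩ CE ⟂ AD]
2. E_y = 102/197  [A, D, E are collinear ∩ CE ⟂ AD]
   → E = (2413/197, 102/197)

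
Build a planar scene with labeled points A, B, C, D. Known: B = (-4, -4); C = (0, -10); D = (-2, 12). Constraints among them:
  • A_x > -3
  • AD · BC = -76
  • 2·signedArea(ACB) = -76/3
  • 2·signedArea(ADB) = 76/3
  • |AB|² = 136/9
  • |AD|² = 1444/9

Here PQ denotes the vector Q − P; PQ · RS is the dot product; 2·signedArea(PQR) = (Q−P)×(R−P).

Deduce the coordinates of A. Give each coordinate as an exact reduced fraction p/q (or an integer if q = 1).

A = (-2, -2/3)

1. A_x = -2  [2·signedArea(ADB) = 76/3 ∩ 2·signedArea(ACB) = -76/3]
2. A_y = -2/3  [2·signedArea(ADB) = 76/3 ∩ 2·signedArea(ACB) = -76/3]
   → A = (-2, -2/3)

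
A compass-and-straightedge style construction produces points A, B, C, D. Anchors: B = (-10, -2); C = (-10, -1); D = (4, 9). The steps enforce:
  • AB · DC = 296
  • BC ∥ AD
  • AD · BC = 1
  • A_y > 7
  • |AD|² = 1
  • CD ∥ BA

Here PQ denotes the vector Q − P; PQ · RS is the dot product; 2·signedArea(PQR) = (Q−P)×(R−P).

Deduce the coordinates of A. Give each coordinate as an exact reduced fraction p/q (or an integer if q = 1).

A = (4, 8)

1. A_x = 4  [BC ∥ AD ∩ CD ∥ BA]
2. A_y = 8  [BC ∥ AD ∩ CD ∥ BA]
   → A = (4, 8)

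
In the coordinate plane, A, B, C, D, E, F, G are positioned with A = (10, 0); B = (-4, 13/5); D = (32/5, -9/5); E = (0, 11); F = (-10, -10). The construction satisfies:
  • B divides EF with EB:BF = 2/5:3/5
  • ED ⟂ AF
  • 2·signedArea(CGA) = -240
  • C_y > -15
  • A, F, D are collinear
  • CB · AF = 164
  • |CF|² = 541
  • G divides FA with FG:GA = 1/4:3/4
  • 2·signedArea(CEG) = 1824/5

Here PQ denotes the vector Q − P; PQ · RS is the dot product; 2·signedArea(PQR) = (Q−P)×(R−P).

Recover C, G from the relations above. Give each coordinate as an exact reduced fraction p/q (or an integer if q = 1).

C = (64/5, -73/5)
G = (-5, -15/2)

1. G_x = -5  [G divides FA with FG:GA = 1/4:3/4]
2. G_y = -15/2  [G divides FA with FG:GA = 1/4:3/4]
   → G = (-5, -15/2)
3. C_x = 64/5  [2·signedArea(CEG) = 1824/5 ∩ CB · AF = 164]
4. C_y = -73/5  [2·signedArea(CEG) = 1824/5 ∩ CB · AF = 164]
   → C = (64/5, -73/5)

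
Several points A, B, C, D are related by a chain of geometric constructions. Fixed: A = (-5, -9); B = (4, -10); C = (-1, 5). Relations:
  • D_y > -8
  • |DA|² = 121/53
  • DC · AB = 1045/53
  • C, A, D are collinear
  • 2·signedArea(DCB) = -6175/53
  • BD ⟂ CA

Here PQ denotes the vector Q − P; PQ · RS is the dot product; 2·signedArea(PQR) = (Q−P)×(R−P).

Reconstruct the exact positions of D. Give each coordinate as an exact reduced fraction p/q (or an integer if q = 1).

D = (-243/53, -400/53)

1. D_x = -243/53  [C, A, D are collinear ∩ BD ⟂ CA]
2. D_y = -400/53  [C, A, D are collinear ∩ BD ⟂ CA]
   → D = (-243/53, -400/53)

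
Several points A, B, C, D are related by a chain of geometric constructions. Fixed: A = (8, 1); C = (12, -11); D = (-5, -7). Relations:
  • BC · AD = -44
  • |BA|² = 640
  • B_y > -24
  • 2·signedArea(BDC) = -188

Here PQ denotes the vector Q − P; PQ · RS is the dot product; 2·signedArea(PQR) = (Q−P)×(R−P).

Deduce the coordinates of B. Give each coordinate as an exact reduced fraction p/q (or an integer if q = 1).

B = (16, -23)

1. B_x = 16  [BC · AD = -44 ∩ 2·signedArea(BDC) = -188]
2. B_y = -23  [BC · AD = -44 ∩ 2·signedArea(BDC) = -188]
   → B = (16, -23)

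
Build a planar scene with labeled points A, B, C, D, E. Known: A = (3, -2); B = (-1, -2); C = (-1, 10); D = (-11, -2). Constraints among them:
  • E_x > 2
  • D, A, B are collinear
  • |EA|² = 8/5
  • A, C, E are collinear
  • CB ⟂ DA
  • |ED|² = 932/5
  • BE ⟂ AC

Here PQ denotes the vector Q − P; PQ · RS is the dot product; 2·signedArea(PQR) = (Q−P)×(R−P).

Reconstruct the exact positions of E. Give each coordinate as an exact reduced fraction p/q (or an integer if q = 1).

1. E_x = 13/5  [A, C, E are collinear ∩ BE ⟂ AC]
2. E_y = -4/5  [A, C, E are collinear ∩ BE ⟂ AC]
   → E = (13/5, -4/5)

E = (13/5, -4/5)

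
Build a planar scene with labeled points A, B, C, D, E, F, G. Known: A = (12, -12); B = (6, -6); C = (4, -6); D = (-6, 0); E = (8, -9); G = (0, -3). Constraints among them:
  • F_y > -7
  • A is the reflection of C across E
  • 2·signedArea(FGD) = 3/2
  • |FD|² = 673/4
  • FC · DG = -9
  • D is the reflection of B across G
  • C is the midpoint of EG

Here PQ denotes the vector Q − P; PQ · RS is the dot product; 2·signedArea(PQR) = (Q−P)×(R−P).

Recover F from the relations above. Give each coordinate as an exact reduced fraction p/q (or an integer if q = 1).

1. F_x = 11/2  [2·signedArea(FGD) = 3/2 ∩ FC · DG = -9]
2. F_y = -6  [2·signedArea(FGD) = 3/2 ∩ FC · DG = -9]
   → F = (11/2, -6)

F = (11/2, -6)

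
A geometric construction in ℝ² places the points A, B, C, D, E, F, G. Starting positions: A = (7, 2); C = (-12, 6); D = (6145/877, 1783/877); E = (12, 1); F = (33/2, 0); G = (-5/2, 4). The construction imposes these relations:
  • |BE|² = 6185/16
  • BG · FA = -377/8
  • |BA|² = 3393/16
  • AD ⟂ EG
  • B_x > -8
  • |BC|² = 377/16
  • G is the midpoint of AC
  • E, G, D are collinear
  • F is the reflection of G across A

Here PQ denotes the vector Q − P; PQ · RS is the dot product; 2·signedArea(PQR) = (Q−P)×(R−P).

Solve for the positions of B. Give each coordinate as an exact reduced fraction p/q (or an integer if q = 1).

1. B_x = -29/4  [line 19/2·x + -2·y + 631/8 = 0 ∩ |BC|² = 377/16]
2. B_y = 5  [line 19/2·x + -2·y + 631/8 = 0 ∩ |BC|² = 377/16]
   → B = (-29/4, 5)

B = (-29/4, 5)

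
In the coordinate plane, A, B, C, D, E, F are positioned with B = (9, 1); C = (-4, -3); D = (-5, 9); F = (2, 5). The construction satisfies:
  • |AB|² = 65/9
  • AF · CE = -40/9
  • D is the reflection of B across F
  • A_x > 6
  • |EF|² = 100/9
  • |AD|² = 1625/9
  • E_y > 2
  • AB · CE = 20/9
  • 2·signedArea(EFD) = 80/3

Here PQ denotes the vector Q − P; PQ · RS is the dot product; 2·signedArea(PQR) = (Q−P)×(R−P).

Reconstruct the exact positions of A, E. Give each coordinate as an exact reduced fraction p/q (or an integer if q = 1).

A = (20/3, 7/3)
E = (0, 7/3)

1. E_x = 0  [line -4·x + -7·y + 49/3 = 0 ∩ |EF|² = 100/9]
2. E_y = 7/3  [line -4·x + -7·y + 49/3 = 0 ∩ |EF|² = 100/9]
   → E = (0, 7/3)
3. A_x = 20/3  [line -4·x + -16/3·y + 352/9 = 0 ∩ |AD|² = 1625/9]
4. A_y = 7/3  [line -4·x + -16/3·y + 352/9 = 0 ∩ |AD|² = 1625/9]
   → A = (20/3, 7/3)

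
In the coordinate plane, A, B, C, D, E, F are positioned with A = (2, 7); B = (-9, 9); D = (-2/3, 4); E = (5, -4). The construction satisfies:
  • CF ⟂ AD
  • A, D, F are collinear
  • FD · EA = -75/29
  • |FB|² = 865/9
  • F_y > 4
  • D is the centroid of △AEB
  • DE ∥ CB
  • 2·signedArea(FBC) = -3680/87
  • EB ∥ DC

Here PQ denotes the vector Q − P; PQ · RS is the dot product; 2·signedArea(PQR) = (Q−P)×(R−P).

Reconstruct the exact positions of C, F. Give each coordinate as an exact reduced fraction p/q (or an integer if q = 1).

C = (-44/3, 17)
F = (-34/87, 125/29)

1. C_x = -44/3  [DE ∥ CB ∩ EB ∥ DC]
2. C_y = 17  [DE ∥ CB ∩ EB ∥ DC]
   → C = (-44/3, 17)
3. F_x = -34/87  [A, D, F are collinear ∩ CF ⟂ AD]
4. F_y = 125/29  [A, D, F are collinear ∩ CF ⟂ AD]
   → F = (-34/87, 125/29)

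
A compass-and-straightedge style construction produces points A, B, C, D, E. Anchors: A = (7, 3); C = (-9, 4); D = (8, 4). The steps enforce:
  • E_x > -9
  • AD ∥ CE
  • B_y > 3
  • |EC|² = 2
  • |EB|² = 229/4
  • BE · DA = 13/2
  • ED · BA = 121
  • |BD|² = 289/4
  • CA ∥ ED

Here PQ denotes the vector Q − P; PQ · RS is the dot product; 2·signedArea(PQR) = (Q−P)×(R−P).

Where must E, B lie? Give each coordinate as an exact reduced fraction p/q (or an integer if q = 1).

1. E_x = -8  [CA ∥ ED ∩ AD ∥ CE]
2. E_y = 5  [CA ∥ ED ∩ AD ∥ CE]
   → E = (-8, 5)
3. B_x = -1/2  [BE · DA = 13/2 ∩ ED · BA = 121]
4. B_y = 4  [BE · DA = 13/2 ∩ ED · BA = 121]
   → B = (-1/2, 4)

B = (-1/2, 4)
E = (-8, 5)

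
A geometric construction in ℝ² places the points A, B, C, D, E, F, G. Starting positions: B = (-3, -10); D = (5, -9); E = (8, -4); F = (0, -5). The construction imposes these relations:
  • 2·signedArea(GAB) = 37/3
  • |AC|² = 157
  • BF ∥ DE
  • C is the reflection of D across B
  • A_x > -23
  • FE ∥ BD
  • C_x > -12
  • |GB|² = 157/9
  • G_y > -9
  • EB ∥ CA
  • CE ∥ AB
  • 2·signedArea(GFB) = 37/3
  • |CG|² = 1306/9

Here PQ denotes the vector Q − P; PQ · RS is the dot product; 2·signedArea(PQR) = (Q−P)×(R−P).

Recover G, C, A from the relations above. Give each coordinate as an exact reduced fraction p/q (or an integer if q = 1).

A = (-22, -17)
C = (-11, -11)
G = (2/3, -8)

1. G_x = 2/3  [line 5·x + -3·y + -82/3 = 0 ∩ |GB|² = 157/9]
2. G_y = -8  [line 5·x + -3·y + -82/3 = 0 ∩ |GB|² = 157/9]
   → G = (2/3, -8)
3. C_x = -11  [C is the reflection of D across B]
4. C_y = -11  [C is the reflection of D across B]
   → C = (-11, -11)
5. A_x = -22  [CE ∥ AB ∩ EB ∥ CA]
6. A_y = -17  [CE ∥ AB ∩ EB ∥ CA]
   → A = (-22, -17)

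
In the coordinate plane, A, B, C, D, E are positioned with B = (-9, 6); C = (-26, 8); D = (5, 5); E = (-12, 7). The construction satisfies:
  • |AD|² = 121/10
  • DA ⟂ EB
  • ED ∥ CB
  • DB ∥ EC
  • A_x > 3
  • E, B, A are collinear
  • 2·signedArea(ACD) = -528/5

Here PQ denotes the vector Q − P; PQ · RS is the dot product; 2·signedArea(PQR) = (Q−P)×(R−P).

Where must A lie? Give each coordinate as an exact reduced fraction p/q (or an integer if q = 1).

A = (39/10, 17/10)

1. A_x = 39/10  [E, B, A are collinear ∩ DA ⟂ EB]
2. A_y = 17/10  [E, B, A are collinear ∩ DA ⟂ EB]
   → A = (39/10, 17/10)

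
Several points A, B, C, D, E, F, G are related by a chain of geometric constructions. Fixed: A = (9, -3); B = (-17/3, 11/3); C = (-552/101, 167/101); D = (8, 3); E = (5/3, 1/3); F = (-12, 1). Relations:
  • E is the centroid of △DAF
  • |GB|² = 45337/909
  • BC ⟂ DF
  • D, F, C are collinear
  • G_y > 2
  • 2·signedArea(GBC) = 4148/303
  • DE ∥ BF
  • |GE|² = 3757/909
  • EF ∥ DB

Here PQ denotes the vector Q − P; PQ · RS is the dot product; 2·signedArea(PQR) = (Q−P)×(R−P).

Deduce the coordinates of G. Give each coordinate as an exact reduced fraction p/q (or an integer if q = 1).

1. G_x = 128/101  [line 610/303·x + 61/303·y + -305/101 = 0 ∩ |GE|² = 3757/909]
2. G_y = 235/101  [line 610/303·x + 61/303·y + -305/101 = 0 ∩ |GE|² = 3757/909]
   → G = (128/101, 235/101)

G = (128/101, 235/101)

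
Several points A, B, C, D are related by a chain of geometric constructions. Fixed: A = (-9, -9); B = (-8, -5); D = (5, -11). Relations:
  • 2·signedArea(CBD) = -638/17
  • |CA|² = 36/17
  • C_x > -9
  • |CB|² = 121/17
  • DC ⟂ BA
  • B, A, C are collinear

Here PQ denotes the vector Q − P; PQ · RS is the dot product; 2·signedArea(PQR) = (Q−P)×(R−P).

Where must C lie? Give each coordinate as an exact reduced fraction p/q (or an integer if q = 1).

C = (-147/17, -129/17)

1. C_x = -147/17  [B, A, C are collinear ∩ DC ⟂ BA]
2. C_y = -129/17  [B, A, C are collinear ∩ DC ⟂ BA]
   → C = (-147/17, -129/17)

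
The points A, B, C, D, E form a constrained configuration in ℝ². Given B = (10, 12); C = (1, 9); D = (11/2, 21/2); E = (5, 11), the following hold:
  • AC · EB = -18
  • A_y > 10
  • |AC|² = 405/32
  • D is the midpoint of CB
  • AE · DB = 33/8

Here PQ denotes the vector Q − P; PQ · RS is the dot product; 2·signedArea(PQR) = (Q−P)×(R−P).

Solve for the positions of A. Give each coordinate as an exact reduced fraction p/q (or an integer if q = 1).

1. A_x = 35/8  [AE · DB = 33/8 ∩ AC · EB = -18]
2. A_y = 81/8  [AE · DB = 33/8 ∩ AC · EB = -18]
   → A = (35/8, 81/8)

A = (35/8, 81/8)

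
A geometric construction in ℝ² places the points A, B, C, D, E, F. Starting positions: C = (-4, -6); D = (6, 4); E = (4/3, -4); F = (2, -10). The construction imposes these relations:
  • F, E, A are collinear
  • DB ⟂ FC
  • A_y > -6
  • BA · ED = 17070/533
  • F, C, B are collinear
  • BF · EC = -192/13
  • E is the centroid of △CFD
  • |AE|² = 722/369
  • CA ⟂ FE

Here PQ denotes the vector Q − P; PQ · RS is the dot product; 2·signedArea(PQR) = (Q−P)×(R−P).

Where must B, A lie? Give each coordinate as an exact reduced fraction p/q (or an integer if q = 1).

1. B_x = -22/13  [F, C, B are collinear ∩ DB ⟂ FC]
2. B_y = -98/13  [F, C, B are collinear ∩ DB ⟂ FC]
   → B = (-22/13, -98/13)
3. A_x = 61/41  [F, E, A are collinear ∩ CA ⟂ FE]
4. A_y = -221/41  [F, E, A are collinear ∩ CA ⟂ FE]
   → A = (61/41, -221/41)

A = (61/41, -221/41)
B = (-22/13, -98/13)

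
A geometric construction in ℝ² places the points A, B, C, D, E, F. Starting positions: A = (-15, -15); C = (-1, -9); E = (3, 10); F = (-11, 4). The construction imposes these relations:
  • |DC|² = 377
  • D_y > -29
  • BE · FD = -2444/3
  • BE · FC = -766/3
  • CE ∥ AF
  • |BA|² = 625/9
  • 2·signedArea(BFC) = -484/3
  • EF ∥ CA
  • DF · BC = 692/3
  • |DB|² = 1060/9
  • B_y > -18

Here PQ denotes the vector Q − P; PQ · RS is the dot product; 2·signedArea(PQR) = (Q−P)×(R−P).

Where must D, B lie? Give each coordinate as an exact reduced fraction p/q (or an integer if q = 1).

B = (-7, -52/3)
D = (-5, -28)

1. B_x = -7  [BE · FC = -766/3 ∩ 2·signedArea(BFC) = -484/3]
2. B_y = -52/3  [BE · FC = -766/3 ∩ 2·signedArea(BFC) = -484/3]
   → B = (-7, -52/3)
3. D_x = -5  [DF · BC = 692/3 ∩ BE · FD = -2444/3]
4. D_y = -28  [DF · BC = 692/3 ∩ BE · FD = -2444/3]
   → D = (-5, -28)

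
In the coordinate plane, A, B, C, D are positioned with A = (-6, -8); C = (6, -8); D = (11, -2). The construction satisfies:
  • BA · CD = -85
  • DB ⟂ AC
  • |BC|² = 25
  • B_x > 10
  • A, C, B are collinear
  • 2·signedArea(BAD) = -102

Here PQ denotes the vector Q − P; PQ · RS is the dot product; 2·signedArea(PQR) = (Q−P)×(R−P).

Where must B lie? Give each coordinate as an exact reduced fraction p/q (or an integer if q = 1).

1. B_x = 11  [A, C, B are collinear ∩ DB ⟂ AC]
2. B_y = -8  [A, C, B are collinear ∩ DB ⟂ AC]
   → B = (11, -8)

B = (11, -8)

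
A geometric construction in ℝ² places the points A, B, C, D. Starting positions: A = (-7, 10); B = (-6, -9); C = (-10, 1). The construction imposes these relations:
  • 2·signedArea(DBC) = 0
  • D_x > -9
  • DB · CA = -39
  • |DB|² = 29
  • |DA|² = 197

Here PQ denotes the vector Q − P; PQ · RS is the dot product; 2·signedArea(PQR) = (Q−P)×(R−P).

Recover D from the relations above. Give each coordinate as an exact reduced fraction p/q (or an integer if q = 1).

D = (-8, -4)

1. D_x = -8  [2·signedArea(DBC) = 0 ∩ DB · CA = -39]
2. D_y = -4  [2·signedArea(DBC) = 0 ∩ DB · CA = -39]
   → D = (-8, -4)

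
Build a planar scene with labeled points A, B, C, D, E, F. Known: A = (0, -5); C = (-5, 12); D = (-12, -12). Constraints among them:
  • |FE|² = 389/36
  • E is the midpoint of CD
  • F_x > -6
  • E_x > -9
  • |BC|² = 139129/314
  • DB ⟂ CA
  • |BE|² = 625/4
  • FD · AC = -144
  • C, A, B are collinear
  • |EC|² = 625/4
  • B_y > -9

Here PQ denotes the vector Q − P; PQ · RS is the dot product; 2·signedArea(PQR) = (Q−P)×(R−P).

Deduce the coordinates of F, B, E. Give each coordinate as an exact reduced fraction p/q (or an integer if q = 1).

1. B_x = 295/314  [C, A, B are collinear ∩ DB ⟂ CA]
2. B_y = -2573/314  [C, A, B are collinear ∩ DB ⟂ CA]
   → B = (295/314, -2573/314)
3. E_x = -17/2  [E is the midpoint of CD]
4. E_y = 0  [E is the midpoint of CD]
   → E = (-17/2, 0)
5. F_x = -17/3  [line 5·x + -17·y + 0 = 0 ∩ |FE|² = 389/36]
6. F_y = -5/3  [line 5·x + -17·y + 0 = 0 ∩ |FE|² = 389/36]
   → F = (-17/3, -5/3)

B = (295/314, -2573/314)
E = (-17/2, 0)
F = (-17/3, -5/3)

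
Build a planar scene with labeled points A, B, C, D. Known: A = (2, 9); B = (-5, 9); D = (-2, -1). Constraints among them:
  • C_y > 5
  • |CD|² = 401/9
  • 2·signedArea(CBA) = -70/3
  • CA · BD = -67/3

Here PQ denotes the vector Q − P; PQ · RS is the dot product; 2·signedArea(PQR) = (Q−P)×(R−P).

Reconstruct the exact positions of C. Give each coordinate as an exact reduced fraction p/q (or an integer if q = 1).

C = (-5/3, 17/3)

1. C_x = -5/3  [2·signedArea(CBA) = -70/3 ∩ CA · BD = -67/3]
2. C_y = 17/3  [2·signedArea(CBA) = -70/3 ∩ CA · BD = -67/3]
   → C = (-5/3, 17/3)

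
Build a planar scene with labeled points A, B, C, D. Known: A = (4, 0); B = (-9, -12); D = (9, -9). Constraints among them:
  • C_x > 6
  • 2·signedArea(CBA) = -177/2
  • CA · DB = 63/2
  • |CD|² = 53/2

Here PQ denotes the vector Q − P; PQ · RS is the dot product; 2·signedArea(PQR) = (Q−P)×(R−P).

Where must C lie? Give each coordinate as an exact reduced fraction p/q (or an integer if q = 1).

C = (13/2, -9/2)

1. C_x = 13/2  [CA · DB = 63/2 ∩ 2·signedArea(CBA) = -177/2]
2. C_y = -9/2  [CA · DB = 63/2 ∩ 2·signedArea(CBA) = -177/2]
   → C = (13/2, -9/2)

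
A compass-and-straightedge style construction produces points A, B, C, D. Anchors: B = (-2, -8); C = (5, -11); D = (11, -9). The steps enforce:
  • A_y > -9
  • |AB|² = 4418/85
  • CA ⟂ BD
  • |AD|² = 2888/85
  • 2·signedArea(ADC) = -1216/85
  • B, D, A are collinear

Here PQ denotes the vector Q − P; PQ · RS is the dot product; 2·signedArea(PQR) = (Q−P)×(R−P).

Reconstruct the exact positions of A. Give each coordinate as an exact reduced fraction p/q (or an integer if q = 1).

A = (441/85, -727/85)

1. A_x = 441/85  [B, D, A are collinear ∩ CA ⟂ BD]
2. A_y = -727/85  [B, D, A are collinear ∩ CA ⟂ BD]
   → A = (441/85, -727/85)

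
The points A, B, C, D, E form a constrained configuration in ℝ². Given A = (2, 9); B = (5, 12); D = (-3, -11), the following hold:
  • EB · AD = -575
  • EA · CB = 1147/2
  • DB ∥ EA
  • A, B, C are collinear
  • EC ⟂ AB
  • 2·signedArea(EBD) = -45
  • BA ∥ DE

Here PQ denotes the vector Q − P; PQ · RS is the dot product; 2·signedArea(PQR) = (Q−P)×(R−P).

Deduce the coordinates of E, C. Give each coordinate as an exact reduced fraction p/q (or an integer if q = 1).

1. E_x = -6  [DB ∥ EA ∩ BA ∥ DE]
2. E_y = -14  [DB ∥ EA ∩ BA ∥ DE]
   → E = (-6, -14)
3. C_x = -27/2  [A, B, C are collinear ∩ EC ⟂ AB]
4. C_y = -13/2  [A, B, C are collinear ∩ EC ⟂ AB]
   → C = (-27/2, -13/2)

C = (-27/2, -13/2)
E = (-6, -14)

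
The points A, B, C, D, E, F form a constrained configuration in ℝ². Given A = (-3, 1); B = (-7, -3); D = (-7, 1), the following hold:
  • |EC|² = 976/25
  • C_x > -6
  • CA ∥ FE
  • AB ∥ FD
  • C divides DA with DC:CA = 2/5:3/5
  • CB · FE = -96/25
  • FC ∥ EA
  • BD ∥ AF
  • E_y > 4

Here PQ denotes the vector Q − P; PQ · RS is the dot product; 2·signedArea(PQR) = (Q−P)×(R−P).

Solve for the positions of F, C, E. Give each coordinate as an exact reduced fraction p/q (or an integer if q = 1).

C = (-27/5, 1)
E = (-3/5, 5)
F = (-3, 5)

1. F_x = -3  [AB ∥ FD ∩ BD ∥ AF]
2. F_y = 5  [AB ∥ FD ∩ BD ∥ AF]
   → F = (-3, 5)
3. C_x = -27/5  [C divides DA with DC:CA = 2/5:3/5]
4. C_y = 1  [C divides DA with DC:CA = 2/5:3/5]
   → C = (-27/5, 1)
5. E_x = -3/5  [FC ∥ EA ∩ CA ∥ FE]
6. E_y = 5  [FC ∥ EA ∩ CA ∥ FE]
   → E = (-3/5, 5)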